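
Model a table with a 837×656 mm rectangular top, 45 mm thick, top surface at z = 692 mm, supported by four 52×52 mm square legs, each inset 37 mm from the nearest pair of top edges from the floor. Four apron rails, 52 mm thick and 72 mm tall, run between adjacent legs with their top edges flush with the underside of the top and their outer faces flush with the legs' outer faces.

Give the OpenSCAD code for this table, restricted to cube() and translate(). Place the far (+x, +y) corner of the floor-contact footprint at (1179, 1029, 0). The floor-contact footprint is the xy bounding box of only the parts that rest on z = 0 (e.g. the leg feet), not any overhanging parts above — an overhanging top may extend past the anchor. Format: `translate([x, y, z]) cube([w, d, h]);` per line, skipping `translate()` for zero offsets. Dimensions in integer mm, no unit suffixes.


// leg_h = 692 - 45 = 647
// apron z = 647 - 72 = 575
translate([379, 410, 647]) cube([837, 656, 45]);
translate([416, 447, 0]) cube([52, 52, 647]);
translate([1127, 447, 0]) cube([52, 52, 647]);
translate([416, 977, 0]) cube([52, 52, 647]);
translate([1127, 977, 0]) cube([52, 52, 647]);
translate([468, 447, 575]) cube([659, 52, 72]);
translate([468, 977, 575]) cube([659, 52, 72]);
translate([416, 499, 575]) cube([52, 478, 72]);
translate([1127, 499, 575]) cube([52, 478, 72]);


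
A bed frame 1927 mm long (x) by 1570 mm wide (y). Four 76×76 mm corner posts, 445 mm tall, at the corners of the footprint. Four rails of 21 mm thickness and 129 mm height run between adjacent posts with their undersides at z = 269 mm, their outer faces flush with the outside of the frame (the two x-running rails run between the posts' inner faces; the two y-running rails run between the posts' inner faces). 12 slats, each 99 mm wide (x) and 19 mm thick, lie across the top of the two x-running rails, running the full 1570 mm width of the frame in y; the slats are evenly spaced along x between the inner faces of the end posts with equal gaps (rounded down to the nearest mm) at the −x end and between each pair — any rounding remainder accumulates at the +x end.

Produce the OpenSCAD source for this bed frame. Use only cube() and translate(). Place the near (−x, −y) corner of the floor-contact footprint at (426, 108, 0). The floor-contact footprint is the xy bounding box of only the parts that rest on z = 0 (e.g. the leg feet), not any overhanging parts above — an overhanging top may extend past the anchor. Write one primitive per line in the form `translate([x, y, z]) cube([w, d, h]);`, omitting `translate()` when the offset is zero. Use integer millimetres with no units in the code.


translate([426, 108, 0]) cube([76, 76, 445]);
translate([426, 1602, 0]) cube([76, 76, 445]);
translate([2277, 108, 0]) cube([76, 76, 445]);
translate([2277, 1602, 0]) cube([76, 76, 445]);
translate([502, 108, 269]) cube([1775, 21, 129]);
translate([502, 1657, 269]) cube([1775, 21, 129]);
translate([426, 184, 269]) cube([21, 1418, 129]);
translate([2332, 184, 269]) cube([21, 1418, 129]);
translate([547, 108, 398]) cube([99, 1570, 19]);
translate([691, 108, 398]) cube([99, 1570, 19]);
translate([835, 108, 398]) cube([99, 1570, 19]);
translate([979, 108, 398]) cube([99, 1570, 19]);
translate([1123, 108, 398]) cube([99, 1570, 19]);
translate([1267, 108, 398]) cube([99, 1570, 19]);
translate([1411, 108, 398]) cube([99, 1570, 19]);
translate([1555, 108, 398]) cube([99, 1570, 19]);
translate([1699, 108, 398]) cube([99, 1570, 19]);
translate([1843, 108, 398]) cube([99, 1570, 19]);
translate([1987, 108, 398]) cube([99, 1570, 19]);
translate([2131, 108, 398]) cube([99, 1570, 19]);


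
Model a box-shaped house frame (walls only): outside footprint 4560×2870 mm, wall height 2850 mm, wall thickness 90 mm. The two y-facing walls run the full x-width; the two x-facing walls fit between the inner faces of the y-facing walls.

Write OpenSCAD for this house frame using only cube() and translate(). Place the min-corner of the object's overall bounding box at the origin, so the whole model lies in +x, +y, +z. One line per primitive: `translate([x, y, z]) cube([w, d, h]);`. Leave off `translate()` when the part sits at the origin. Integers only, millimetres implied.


cube([4560, 90, 2850]);
translate([0, 2780, 0]) cube([4560, 90, 2850]);
translate([0, 90, 0]) cube([90, 2690, 2850]);
translate([4470, 90, 0]) cube([90, 2690, 2850]);


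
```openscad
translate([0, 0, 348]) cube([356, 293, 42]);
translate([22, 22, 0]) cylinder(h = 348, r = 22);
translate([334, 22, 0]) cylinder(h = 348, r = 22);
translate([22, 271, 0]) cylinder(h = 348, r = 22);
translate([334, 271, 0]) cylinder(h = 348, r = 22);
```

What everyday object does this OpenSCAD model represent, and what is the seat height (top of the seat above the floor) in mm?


A stool. The seat height is 390 mm.

A 356×293×42 slab at z = 348 on four corner cylinders — a stool. The seat top is 348 + 42 = 390 mm.


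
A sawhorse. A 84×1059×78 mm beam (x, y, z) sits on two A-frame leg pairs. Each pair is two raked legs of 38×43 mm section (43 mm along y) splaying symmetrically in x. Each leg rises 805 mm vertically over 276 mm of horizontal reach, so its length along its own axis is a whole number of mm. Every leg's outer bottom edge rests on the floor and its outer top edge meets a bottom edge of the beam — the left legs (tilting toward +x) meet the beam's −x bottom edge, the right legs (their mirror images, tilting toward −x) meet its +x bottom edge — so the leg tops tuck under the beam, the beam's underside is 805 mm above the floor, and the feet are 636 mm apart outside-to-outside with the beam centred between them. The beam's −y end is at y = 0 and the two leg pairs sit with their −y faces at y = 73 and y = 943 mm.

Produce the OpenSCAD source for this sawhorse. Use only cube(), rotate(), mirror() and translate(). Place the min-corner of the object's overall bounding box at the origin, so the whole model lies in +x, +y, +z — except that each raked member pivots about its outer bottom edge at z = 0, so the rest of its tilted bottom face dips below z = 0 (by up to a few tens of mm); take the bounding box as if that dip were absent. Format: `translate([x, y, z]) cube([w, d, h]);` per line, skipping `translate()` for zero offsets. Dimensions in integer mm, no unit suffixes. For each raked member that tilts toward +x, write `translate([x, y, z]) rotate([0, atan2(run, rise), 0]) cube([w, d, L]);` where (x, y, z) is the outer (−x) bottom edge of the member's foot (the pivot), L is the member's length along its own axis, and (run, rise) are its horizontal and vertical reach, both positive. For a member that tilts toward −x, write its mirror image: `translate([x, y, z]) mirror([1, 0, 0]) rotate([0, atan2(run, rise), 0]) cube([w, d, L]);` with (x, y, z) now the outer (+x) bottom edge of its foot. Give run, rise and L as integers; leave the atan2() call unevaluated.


translate([276, 0, 805]) cube([84, 1059, 78]);
translate([0, 73, 0]) rotate([0, atan2(276, 805), 0]) cube([38, 43, 851]);
translate([636, 73, 0]) mirror([1, 0, 0]) rotate([0, atan2(276, 805), 0]) cube([38, 43, 851]);
translate([0, 943, 0]) rotate([0, atan2(276, 805), 0]) cube([38, 43, 851]);
translate([636, 943, 0]) mirror([1, 0, 0]) rotate([0, atan2(276, 805), 0]) cube([38, 43, 851]);


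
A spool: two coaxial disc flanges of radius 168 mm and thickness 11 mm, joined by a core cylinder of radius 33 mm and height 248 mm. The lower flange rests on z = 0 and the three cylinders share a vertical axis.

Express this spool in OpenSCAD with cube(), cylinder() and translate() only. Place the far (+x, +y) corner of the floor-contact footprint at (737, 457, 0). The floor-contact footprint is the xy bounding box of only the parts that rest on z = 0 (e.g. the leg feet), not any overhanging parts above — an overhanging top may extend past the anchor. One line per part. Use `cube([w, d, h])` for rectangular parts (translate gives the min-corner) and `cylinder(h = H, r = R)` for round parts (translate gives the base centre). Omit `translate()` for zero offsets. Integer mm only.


translate([569, 289, 0]) cylinder(h = 11, r = 168);
translate([569, 289, 11]) cylinder(h = 248, r = 33);
translate([569, 289, 259]) cylinder(h = 11, r = 168);


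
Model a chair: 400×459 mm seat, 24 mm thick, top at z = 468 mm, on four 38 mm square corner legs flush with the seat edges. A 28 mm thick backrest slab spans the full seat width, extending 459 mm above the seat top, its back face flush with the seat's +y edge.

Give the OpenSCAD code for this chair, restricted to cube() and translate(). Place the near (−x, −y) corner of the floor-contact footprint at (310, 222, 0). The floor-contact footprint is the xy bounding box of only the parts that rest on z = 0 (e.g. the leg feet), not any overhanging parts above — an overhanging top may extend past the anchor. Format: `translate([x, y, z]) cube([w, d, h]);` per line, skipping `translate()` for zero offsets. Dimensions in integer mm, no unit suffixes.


translate([310, 222, 444]) cube([400, 459, 24]);
translate([310, 222, 0]) cube([38, 38, 444]);
translate([672, 222, 0]) cube([38, 38, 444]);
translate([310, 643, 0]) cube([38, 38, 444]);
translate([672, 643, 0]) cube([38, 38, 444]);
translate([310, 653, 468]) cube([400, 28, 459]);


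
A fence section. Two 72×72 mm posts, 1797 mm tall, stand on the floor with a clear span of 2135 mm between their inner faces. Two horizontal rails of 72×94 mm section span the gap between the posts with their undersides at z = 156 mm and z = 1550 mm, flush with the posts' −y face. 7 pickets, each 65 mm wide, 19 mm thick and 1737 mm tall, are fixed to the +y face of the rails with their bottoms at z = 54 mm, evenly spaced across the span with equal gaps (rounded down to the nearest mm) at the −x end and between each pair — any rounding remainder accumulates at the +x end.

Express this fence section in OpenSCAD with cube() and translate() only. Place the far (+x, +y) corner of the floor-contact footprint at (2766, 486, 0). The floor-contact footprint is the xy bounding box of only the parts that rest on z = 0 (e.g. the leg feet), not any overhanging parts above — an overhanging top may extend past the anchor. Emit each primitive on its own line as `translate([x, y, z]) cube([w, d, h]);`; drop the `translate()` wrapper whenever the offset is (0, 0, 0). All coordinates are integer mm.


translate([487, 414, 0]) cube([72, 72, 1797]);
translate([2694, 414, 0]) cube([72, 72, 1797]);
translate([559, 414, 156]) cube([2135, 72, 94]);
translate([559, 414, 1550]) cube([2135, 72, 94]);
translate([769, 486, 54]) cube([65, 19, 1737]);
translate([1044, 486, 54]) cube([65, 19, 1737]);
translate([1319, 486, 54]) cube([65, 19, 1737]);
translate([1594, 486, 54]) cube([65, 19, 1737]);
translate([1869, 486, 54]) cube([65, 19, 1737]);
translate([2144, 486, 54]) cube([65, 19, 1737]);
translate([2419, 486, 54]) cube([65, 19, 1737]);


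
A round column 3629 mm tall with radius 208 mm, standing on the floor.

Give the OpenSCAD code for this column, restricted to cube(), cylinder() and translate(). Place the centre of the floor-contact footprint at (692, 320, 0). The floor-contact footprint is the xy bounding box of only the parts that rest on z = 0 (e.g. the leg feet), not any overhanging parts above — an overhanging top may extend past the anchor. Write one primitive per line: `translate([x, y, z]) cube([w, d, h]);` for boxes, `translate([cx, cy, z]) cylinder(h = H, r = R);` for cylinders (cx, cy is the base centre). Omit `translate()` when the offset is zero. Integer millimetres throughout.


translate([692, 320, 0]) cylinder(h = 3629, r = 208);


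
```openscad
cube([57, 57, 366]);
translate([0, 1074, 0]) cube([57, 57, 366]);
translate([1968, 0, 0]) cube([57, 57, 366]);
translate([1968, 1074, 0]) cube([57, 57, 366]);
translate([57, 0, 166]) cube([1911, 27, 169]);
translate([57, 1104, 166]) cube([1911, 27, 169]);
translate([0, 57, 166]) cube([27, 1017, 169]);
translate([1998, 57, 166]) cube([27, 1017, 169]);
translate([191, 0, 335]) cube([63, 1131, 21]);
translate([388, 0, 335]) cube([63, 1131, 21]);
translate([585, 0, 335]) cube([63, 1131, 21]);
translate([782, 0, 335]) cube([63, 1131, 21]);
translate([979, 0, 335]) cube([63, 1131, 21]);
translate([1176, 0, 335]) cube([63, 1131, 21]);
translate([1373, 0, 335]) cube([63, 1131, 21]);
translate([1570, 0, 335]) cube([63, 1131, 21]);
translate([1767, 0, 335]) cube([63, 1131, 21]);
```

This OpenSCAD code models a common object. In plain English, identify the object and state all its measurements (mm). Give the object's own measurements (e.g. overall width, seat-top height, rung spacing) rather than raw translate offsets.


A bed frame 2025 mm long (x) by 1131 mm wide (y). Four 57×57 mm corner posts, 366 mm tall, at the corners of the footprint. Four rails of 27 mm thickness and 169 mm height run between adjacent posts with their undersides at z = 166 mm, their outer faces flush with the outside of the frame (the two x-running rails run between the posts' inner faces; the two y-running rails run between the posts' inner faces). 9 slats, each 63 mm wide (x) and 21 mm thick, lie across the top of the two x-running rails, running the full 1131 mm width of the frame in y; along x they sit between the end posts with a 134 mm gap after the −x posts and between neighbouring slats, leaving 138 mm before the +x posts.


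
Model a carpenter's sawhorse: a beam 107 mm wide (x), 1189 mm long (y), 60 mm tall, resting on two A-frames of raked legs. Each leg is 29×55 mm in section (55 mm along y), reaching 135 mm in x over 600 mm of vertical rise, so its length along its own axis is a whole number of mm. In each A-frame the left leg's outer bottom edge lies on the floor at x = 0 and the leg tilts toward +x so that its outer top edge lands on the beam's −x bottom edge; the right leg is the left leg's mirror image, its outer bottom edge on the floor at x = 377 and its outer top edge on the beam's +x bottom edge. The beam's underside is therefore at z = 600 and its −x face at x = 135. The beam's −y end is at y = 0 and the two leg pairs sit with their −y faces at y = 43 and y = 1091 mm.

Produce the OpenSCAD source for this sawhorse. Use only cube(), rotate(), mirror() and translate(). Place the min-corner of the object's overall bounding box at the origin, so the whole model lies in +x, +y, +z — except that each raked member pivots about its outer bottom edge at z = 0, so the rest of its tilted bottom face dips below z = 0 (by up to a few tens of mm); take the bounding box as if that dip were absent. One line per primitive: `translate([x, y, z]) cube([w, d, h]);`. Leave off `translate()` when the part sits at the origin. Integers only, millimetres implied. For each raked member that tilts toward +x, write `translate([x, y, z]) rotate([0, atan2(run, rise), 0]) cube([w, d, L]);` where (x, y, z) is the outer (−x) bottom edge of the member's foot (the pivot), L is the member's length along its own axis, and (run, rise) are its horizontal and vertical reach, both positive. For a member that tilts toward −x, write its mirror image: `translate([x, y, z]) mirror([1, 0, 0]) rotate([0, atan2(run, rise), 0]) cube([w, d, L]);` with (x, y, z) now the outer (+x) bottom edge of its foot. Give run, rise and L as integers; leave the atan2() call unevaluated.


translate([135, 0, 600]) cube([107, 1189, 60]);
translate([0, 43, 0]) rotate([0, atan2(135, 600), 0]) cube([29, 55, 615]);
translate([377, 43, 0]) mirror([1, 0, 0]) rotate([0, atan2(135, 600), 0]) cube([29, 55, 615]);
translate([0, 1091, 0]) rotate([0, atan2(135, 600), 0]) cube([29, 55, 615]);
translate([377, 1091, 0]) mirror([1, 0, 0]) rotate([0, atan2(135, 600), 0]) cube([29, 55, 615]);


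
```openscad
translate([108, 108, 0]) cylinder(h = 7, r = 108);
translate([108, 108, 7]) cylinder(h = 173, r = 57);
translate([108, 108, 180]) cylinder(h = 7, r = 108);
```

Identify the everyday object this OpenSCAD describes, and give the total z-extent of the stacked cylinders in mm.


A spool. The overall height is 187 mm.

Three coaxial cylinders, large–small–large — a spool. Two 7 mm flanges and a 173 mm core give 7 + 173 + 7 = 187 mm.


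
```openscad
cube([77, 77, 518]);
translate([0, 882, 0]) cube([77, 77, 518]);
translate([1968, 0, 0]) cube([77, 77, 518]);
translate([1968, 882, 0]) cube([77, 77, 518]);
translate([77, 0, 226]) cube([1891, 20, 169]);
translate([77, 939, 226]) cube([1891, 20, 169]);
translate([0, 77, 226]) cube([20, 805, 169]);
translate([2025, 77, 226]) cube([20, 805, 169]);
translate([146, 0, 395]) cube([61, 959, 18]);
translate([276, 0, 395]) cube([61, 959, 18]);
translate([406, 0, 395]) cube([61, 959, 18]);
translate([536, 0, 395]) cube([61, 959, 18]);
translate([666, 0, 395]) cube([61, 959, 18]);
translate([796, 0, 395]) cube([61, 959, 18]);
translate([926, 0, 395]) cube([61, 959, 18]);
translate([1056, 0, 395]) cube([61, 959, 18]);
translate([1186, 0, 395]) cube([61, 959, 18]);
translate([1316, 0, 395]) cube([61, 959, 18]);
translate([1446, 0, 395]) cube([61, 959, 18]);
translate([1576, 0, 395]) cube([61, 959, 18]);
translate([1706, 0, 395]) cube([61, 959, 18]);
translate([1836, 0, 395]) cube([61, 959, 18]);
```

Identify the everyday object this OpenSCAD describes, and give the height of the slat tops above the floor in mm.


A bed frame. The slat-top height is 413 mm.

Four posts, four rails, and a row of slats — a bed frame. Slats sit on the rails at z = 226 + 169 = 395; with slat thickness 18, the top is 413 mm.


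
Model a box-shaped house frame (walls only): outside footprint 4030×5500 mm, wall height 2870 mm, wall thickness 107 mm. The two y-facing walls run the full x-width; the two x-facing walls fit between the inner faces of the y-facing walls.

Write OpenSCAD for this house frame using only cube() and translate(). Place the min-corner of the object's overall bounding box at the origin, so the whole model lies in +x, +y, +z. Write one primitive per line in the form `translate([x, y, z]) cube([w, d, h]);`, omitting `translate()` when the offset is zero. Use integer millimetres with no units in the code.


cube([4030, 107, 2870]);
translate([0, 5393, 0]) cube([4030, 107, 2870]);
translate([0, 107, 0]) cube([107, 5286, 2870]);
translate([3923, 107, 0]) cube([107, 5286, 2870]);


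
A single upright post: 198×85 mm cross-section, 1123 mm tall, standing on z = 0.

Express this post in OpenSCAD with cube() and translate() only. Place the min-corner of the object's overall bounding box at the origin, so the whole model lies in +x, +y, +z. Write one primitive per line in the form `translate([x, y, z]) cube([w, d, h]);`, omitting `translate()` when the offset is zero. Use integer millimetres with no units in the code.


cube([198, 85, 1123]);


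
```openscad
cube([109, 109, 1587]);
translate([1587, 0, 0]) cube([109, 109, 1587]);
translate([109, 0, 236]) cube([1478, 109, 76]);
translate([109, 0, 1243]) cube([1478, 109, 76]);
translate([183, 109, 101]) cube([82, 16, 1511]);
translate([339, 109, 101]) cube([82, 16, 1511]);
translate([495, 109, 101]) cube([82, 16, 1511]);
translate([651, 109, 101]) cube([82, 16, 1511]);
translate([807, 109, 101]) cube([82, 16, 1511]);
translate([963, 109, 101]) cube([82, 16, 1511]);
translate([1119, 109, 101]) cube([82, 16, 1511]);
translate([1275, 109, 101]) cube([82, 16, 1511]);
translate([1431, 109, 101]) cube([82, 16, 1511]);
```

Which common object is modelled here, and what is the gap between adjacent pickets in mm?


A fence section. The picket gap is 74 mm.

Two posts, two rails, 9 pickets — a fence section. Span 1478 mm holds 9 pickets of 82 mm with 10 equal gaps: ⌊(1478 − 9·82) / 10⌋ = 74 mm.


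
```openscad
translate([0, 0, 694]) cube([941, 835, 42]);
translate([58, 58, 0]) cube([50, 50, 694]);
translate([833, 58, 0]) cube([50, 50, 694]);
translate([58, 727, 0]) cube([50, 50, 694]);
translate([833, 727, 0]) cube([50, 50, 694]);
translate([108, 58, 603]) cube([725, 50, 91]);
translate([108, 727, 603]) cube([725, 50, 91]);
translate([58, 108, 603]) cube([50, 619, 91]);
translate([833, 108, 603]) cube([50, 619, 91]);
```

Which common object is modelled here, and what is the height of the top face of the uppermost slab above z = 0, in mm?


A table. The table height is 736 mm.

A 941×835×42 slab sits at z = 694 on four 50 mm square posts — a table. The top surface is at 694 + 42 = 736 mm.


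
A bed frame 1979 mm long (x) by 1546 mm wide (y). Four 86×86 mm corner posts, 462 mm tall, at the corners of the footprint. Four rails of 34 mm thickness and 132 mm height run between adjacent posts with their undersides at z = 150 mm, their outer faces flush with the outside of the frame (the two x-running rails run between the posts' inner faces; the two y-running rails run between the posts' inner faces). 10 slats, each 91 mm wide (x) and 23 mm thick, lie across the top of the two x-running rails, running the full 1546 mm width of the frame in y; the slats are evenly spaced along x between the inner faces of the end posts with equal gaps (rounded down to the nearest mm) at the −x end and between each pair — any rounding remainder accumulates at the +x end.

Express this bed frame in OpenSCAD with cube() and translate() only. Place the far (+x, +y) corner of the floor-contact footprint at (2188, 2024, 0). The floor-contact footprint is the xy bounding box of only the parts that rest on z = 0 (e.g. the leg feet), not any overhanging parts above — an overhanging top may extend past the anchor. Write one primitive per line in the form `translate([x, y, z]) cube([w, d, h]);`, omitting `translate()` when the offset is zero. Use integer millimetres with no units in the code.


translate([209, 478, 0]) cube([86, 86, 462]);
translate([209, 1938, 0]) cube([86, 86, 462]);
translate([2102, 478, 0]) cube([86, 86, 462]);
translate([2102, 1938, 0]) cube([86, 86, 462]);
translate([295, 478, 150]) cube([1807, 34, 132]);
translate([295, 1990, 150]) cube([1807, 34, 132]);
translate([209, 564, 150]) cube([34, 1374, 132]);
translate([2154, 564, 150]) cube([34, 1374, 132]);
translate([376, 478, 282]) cube([91, 1546, 23]);
translate([548, 478, 282]) cube([91, 1546, 23]);
translate([720, 478, 282]) cube([91, 1546, 23]);
translate([892, 478, 282]) cube([91, 1546, 23]);
translate([1064, 478, 282]) cube([91, 1546, 23]);
translate([1236, 478, 282]) cube([91, 1546, 23]);
translate([1408, 478, 282]) cube([91, 1546, 23]);
translate([1580, 478, 282]) cube([91, 1546, 23]);
translate([1752, 478, 282]) cube([91, 1546, 23]);
translate([1924, 478, 282]) cube([91, 1546, 23]);


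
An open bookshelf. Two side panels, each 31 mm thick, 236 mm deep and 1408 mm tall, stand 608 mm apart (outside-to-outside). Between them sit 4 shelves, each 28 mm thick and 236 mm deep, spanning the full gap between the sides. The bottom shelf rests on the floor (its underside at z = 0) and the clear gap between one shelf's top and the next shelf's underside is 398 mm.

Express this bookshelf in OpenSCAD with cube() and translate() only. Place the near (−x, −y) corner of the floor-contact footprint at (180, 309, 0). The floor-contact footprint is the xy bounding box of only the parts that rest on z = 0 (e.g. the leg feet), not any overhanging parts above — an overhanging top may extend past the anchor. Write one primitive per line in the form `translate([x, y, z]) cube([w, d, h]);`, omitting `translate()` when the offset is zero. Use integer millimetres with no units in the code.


translate([180, 309, 0]) cube([31, 236, 1408]);
translate([757, 309, 0]) cube([31, 236, 1408]);
translate([211, 309, 0]) cube([546, 236, 28]);
translate([211, 309, 426]) cube([546, 236, 28]);
translate([211, 309, 852]) cube([546, 236, 28]);
translate([211, 309, 1278]) cube([546, 236, 28]);


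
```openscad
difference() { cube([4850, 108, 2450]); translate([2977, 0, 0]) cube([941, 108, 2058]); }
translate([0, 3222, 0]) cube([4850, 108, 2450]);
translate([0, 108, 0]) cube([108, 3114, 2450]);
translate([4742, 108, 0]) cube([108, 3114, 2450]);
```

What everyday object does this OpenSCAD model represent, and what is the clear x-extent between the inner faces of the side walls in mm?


A single room. The interior width is 4634 mm.

Four walls enclosing a rectangle with a door in the front wall — a room. Outside width 4850 minus two 108 mm walls gives 4634 mm.


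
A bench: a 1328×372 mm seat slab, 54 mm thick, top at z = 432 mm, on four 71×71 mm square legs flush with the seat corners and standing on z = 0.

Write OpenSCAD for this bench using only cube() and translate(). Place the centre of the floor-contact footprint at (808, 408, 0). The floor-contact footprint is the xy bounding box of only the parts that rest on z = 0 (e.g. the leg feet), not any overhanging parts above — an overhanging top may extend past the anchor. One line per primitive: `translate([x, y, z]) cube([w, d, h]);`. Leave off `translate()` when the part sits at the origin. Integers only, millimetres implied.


translate([144, 222, 378]) cube([1328, 372, 54]);
translate([144, 222, 0]) cube([71, 71, 378]);
translate([144, 523, 0]) cube([71, 71, 378]);
translate([1401, 222, 0]) cube([71, 71, 378]);
translate([1401, 523, 0]) cube([71, 71, 378]);


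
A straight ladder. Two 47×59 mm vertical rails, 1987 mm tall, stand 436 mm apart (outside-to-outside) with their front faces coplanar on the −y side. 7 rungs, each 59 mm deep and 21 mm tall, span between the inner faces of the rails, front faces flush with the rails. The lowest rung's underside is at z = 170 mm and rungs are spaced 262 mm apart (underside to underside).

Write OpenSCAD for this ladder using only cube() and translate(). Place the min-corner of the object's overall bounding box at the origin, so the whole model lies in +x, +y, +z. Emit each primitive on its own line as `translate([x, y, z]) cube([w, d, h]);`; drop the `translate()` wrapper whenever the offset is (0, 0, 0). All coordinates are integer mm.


cube([47, 59, 1987]);
translate([389, 0, 0]) cube([47, 59, 1987]);
translate([47, 0, 170]) cube([342, 59, 21]);
translate([47, 0, 432]) cube([342, 59, 21]);
translate([47, 0, 694]) cube([342, 59, 21]);
translate([47, 0, 956]) cube([342, 59, 21]);
translate([47, 0, 1218]) cube([342, 59, 21]);
translate([47, 0, 1480]) cube([342, 59, 21]);
translate([47, 0, 1742]) cube([342, 59, 21]);


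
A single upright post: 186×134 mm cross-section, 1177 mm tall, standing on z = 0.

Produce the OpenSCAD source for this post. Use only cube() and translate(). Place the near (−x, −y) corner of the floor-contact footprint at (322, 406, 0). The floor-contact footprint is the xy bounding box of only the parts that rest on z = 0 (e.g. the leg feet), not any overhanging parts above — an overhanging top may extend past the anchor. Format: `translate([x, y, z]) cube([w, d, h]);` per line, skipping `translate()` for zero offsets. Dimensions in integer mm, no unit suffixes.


translate([322, 406, 0]) cube([186, 134, 1177]);


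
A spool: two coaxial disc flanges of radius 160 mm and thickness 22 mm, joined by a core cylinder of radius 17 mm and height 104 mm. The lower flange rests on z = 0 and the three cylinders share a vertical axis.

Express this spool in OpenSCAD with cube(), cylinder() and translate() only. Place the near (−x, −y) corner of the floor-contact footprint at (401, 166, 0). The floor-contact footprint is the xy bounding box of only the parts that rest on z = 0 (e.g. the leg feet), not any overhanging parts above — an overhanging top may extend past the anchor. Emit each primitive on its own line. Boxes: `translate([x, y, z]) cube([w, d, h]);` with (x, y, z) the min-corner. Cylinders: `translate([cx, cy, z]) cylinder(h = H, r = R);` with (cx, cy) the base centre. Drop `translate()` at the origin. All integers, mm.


translate([561, 326, 0]) cylinder(h = 22, r = 160);
translate([561, 326, 22]) cylinder(h = 104, r = 17);
translate([561, 326, 126]) cylinder(h = 22, r = 160);


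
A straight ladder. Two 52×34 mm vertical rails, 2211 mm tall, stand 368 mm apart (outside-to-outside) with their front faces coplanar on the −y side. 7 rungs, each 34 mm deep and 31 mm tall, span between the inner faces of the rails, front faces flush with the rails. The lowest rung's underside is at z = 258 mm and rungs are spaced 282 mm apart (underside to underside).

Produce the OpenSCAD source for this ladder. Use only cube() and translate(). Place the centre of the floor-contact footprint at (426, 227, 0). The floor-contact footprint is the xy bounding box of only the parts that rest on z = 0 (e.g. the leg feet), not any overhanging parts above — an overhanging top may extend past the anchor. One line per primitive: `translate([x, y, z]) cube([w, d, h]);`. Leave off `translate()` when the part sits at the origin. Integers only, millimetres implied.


translate([242, 210, 0]) cube([52, 34, 2211]);
translate([558, 210, 0]) cube([52, 34, 2211]);
translate([294, 210, 258]) cube([264, 34, 31]);
translate([294, 210, 540]) cube([264, 34, 31]);
translate([294, 210, 822]) cube([264, 34, 31]);
translate([294, 210, 1104]) cube([264, 34, 31]);
translate([294, 210, 1386]) cube([264, 34, 31]);
translate([294, 210, 1668]) cube([264, 34, 31]);
translate([294, 210, 1950]) cube([264, 34, 31]);


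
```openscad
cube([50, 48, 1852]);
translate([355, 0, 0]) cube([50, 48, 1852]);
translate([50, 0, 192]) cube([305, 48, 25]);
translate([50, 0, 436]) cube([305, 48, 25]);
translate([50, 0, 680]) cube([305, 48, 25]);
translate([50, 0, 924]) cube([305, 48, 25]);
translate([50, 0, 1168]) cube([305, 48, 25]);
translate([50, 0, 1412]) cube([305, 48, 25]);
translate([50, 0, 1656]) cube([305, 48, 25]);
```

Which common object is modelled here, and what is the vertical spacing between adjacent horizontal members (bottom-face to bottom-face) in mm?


A ladder. The rung spacing is 244 mm.

Two tall 50×48 posts with 7 short bars between them — a ladder. Adjacent rungs sit at z = 192 and z = 436, so the spacing is 436 − 192 = 244 mm.


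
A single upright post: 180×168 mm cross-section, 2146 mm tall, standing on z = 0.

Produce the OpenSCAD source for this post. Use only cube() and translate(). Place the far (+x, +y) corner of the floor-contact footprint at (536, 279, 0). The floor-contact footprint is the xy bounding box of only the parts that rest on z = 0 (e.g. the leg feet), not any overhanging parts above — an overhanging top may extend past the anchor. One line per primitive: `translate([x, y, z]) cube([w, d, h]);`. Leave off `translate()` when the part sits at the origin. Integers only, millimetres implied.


translate([356, 111, 0]) cube([180, 168, 2146]);


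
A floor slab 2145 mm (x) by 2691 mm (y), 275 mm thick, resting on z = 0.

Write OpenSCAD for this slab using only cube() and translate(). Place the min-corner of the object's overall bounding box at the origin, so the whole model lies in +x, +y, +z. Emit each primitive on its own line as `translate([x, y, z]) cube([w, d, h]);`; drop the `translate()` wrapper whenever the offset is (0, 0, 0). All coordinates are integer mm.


cube([2145, 2691, 275]);


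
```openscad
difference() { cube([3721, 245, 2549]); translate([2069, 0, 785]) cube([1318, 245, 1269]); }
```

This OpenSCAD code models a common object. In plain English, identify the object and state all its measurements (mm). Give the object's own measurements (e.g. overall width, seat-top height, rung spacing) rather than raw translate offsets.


A wall 3721 mm long (x), 245 mm thick (y), 2549 mm tall, with a rectangular window opening cut through it. The opening is 1318 mm wide and 1269 mm tall; its sill is at z = 785 mm and its near (−x) edge is 2069 mm from the wall's −x end. The opening passes through the full wall thickness.


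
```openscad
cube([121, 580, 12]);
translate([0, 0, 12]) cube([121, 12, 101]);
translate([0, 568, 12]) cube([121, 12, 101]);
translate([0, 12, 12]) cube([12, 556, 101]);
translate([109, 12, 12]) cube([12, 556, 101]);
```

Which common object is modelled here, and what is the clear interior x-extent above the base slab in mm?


An open box. The internal width is 97 mm.

A 121×580 base slab with four walls standing on it — an open box. The base is 121 mm wide and the walls are 12 mm thick, so the internal width is 121 − 2 × 12 = 97 mm.


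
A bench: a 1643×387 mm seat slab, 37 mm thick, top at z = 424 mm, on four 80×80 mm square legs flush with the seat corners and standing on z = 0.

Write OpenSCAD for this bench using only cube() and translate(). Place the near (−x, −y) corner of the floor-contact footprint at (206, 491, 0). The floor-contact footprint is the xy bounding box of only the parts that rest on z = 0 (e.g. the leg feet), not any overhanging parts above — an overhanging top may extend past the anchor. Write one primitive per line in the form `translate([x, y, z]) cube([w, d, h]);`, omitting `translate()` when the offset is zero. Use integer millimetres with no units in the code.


translate([206, 491, 387]) cube([1643, 387, 37]);
translate([206, 491, 0]) cube([80, 80, 387]);
translate([206, 798, 0]) cube([80, 80, 387]);
translate([1769, 491, 0]) cube([80, 80, 387]);
translate([1769, 798, 0]) cube([80, 80, 387]);


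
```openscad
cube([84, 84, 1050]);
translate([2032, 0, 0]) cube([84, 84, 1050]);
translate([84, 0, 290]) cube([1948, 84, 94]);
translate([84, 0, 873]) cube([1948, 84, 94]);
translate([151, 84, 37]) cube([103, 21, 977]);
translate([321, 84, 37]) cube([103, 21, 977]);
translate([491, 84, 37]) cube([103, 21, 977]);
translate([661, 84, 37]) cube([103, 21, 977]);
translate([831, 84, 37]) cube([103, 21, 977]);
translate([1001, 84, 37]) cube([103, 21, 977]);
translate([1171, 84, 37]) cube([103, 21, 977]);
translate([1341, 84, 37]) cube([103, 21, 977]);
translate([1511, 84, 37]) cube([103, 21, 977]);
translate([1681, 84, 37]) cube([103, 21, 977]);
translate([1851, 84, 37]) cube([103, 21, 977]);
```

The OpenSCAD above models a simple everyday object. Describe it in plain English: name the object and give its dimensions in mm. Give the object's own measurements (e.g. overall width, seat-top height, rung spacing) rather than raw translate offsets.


A fence section. Two 84×84 mm posts, 1050 mm tall, stand on the floor with a clear span of 1948 mm between their inner faces. Two horizontal rails of 84×94 mm section span the gap between the posts with their undersides at z = 290 mm and z = 873 mm, flush with the posts' −y face. 11 pickets, each 103 mm wide, 21 mm thick and 977 mm tall, are fixed to the +y face of the rails with their bottoms at z = 37 mm, spaced across the span with a 67 mm gap after the −x post and between neighbouring pickets, with 78 mm left before the +x post.


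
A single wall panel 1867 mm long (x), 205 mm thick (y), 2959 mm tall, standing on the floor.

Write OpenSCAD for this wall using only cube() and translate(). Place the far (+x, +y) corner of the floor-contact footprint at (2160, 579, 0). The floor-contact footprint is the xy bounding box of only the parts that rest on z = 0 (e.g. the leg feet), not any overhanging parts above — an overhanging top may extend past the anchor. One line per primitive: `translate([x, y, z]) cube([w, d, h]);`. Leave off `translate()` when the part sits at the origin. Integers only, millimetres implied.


translate([293, 374, 0]) cube([1867, 205, 2959]);


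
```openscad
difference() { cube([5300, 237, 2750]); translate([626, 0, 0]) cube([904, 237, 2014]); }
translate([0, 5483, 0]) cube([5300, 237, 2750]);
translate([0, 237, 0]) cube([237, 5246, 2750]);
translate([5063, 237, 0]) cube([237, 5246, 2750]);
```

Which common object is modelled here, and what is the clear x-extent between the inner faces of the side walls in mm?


A single room. The interior width is 4826 mm.

Four walls enclosing a rectangle with a door in the front wall — a room. Outside width 5300 minus two 237 mm walls gives 4826 mm.


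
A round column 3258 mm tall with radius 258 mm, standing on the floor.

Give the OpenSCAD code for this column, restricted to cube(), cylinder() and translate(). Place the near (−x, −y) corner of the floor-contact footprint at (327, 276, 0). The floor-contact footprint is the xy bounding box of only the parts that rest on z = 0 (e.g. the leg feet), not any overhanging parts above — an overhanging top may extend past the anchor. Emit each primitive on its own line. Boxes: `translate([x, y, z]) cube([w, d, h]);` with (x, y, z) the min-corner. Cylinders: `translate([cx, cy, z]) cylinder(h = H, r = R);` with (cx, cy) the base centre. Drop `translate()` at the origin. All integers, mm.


translate([585, 534, 0]) cylinder(h = 3258, r = 258);


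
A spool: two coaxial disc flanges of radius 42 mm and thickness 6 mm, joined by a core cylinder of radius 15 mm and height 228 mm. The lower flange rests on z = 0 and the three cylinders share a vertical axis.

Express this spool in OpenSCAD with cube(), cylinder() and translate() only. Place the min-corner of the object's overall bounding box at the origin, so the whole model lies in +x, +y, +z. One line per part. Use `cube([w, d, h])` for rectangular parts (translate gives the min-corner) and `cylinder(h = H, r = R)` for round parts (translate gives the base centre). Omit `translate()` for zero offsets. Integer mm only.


translate([42, 42, 0]) cylinder(h = 6, r = 42);
translate([42, 42, 6]) cylinder(h = 228, r = 15);
translate([42, 42, 234]) cylinder(h = 6, r = 42);


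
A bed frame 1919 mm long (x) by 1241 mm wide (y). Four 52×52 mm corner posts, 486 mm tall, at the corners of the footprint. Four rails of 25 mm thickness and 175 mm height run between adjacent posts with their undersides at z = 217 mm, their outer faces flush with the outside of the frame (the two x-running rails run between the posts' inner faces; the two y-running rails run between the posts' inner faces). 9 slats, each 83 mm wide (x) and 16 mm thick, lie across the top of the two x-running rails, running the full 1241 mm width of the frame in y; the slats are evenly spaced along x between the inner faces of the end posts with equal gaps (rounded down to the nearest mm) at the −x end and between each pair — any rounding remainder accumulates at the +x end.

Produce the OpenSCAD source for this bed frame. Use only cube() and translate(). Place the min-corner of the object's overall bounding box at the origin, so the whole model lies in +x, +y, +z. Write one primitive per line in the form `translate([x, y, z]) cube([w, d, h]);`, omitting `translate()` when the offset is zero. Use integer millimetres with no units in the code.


cube([52, 52, 486]);
translate([0, 1189, 0]) cube([52, 52, 486]);
translate([1867, 0, 0]) cube([52, 52, 486]);
translate([1867, 1189, 0]) cube([52, 52, 486]);
translate([52, 0, 217]) cube([1815, 25, 175]);
translate([52, 1216, 217]) cube([1815, 25, 175]);
translate([0, 52, 217]) cube([25, 1137, 175]);
translate([1894, 52, 217]) cube([25, 1137, 175]);
translate([158, 0, 392]) cube([83, 1241, 16]);
translate([347, 0, 392]) cube([83, 1241, 16]);
translate([536, 0, 392]) cube([83, 1241, 16]);
translate([725, 0, 392]) cube([83, 1241, 16]);
translate([914, 0, 392]) cube([83, 1241, 16]);
translate([1103, 0, 392]) cube([83, 1241, 16]);
translate([1292, 0, 392]) cube([83, 1241, 16]);
translate([1481, 0, 392]) cube([83, 1241, 16]);
translate([1670, 0, 392]) cube([83, 1241, 16]);


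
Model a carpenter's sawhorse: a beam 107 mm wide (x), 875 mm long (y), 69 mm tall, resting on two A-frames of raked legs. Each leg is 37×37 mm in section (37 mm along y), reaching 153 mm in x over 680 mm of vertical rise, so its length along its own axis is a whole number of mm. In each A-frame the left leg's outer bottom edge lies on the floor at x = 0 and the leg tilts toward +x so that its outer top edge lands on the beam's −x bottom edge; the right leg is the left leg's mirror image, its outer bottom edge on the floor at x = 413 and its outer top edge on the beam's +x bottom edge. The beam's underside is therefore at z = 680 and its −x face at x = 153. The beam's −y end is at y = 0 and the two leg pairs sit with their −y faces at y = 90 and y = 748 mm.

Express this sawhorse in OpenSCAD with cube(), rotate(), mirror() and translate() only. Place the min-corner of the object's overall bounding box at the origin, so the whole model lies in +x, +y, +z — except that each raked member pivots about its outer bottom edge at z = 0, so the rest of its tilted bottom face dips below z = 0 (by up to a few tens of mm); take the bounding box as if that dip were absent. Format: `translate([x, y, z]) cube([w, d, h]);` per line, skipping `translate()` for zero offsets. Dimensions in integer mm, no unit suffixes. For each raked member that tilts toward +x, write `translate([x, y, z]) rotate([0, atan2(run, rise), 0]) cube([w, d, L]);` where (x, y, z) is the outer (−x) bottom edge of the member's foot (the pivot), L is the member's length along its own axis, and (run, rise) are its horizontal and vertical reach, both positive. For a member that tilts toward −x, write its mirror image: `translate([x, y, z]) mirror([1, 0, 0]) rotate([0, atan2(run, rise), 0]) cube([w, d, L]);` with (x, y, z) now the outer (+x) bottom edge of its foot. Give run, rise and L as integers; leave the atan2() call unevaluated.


// leg length = √(153² + 680²) = 697
// right-leg outer foot x = 2·153 + 107 = 413
// beam min-corner = (153, 0, 680)
translate([153, 0, 680]) cube([107, 875, 69]);
translate([0, 90, 0]) rotate([0, atan2(153, 680), 0]) cube([37, 37, 697]);
translate([413, 90, 0]) mirror([1, 0, 0]) rotate([0, atan2(153, 680), 0]) cube([37, 37, 697]);
translate([0, 748, 0]) rotate([0, atan2(153, 680), 0]) cube([37, 37, 697]);
translate([413, 748, 0]) mirror([1, 0, 0]) rotate([0, atan2(153, 680), 0]) cube([37, 37, 697]);
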